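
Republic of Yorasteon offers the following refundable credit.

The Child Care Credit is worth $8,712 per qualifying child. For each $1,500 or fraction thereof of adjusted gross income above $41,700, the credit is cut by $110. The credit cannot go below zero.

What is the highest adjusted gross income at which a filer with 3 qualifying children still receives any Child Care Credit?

Full credit = 3 × $8,712 = $26,136.
After 237 increments the reduction is 237 × $110 = $26,070, leaving $66; one more increment wipes it out. Increment 237 ends at excess 237 × $1,500 = $355,500, so the highest qualifying income is $41,700 + $355,500 = $397,200.

$397,200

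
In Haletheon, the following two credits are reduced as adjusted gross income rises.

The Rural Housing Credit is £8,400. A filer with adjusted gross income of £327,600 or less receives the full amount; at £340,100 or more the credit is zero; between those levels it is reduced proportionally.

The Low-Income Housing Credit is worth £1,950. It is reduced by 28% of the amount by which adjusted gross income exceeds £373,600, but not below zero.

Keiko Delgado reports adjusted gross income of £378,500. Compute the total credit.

£578

Rural Housing Credit: £378,500 is at or above £340,100, so the credit is £0.
Low-Income Housing Credit: 28% of the £4,900 excess over £373,600 is £1,372; credit = £1,950 − £1,372 = £578.
Total: £0 + £578 = £578.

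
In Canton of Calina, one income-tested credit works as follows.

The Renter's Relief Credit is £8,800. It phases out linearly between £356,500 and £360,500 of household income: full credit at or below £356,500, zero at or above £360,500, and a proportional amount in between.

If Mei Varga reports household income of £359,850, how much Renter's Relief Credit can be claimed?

£1,430

Renter's Relief Credit: £359,850 is £3,350 into a £4,000 phase-out range, leaving 650/4,000 of the credit: £8,800 × 650/4,000 = £1,430.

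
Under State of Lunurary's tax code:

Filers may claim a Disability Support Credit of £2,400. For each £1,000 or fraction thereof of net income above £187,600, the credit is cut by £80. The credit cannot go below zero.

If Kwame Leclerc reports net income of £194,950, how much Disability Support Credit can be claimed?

Disability Support Credit: income exceeds £187,600 by £7,350, which is 8 full-or-partial £1,000 increments; reduction = 8 × £80 = £640, leaving £1,760.

£1,760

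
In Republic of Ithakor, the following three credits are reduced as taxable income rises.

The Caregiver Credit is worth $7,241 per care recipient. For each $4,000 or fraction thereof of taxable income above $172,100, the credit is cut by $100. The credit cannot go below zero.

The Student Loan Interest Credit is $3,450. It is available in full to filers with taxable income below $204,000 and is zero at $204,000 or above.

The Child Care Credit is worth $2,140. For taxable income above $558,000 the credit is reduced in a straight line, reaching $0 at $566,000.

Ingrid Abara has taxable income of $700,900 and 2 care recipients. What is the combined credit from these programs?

$1,182

Caregiver Credit: base = 2 × $7,241 = $14,482. income exceeds $172,100 by $528,800, which is 133 full-or-partial $4,000 increments; reduction = 133 × $100 = $13,300, leaving $1,182.
Student Loan Interest Credit: $700,900 meets or exceeds the $204,000 cutoff, so the credit is $0.
Child Care Credit: $700,900 is at or above $566,000, so the credit is $0.
Total: $1,182 + $0 + $0 = $1,182.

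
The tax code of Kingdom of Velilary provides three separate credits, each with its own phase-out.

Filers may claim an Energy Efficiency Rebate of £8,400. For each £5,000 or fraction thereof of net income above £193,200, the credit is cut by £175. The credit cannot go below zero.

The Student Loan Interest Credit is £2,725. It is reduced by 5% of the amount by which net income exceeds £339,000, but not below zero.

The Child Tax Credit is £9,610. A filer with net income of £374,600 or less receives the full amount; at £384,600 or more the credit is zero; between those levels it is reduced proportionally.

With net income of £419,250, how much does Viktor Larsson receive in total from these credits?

Energy Efficiency Rebate: income exceeds £193,200 by £226,050, which is 46 full-or-partial £5,000 increments; reduction = 46 × £175 = £8,050, leaving £350.
Student Loan Interest Credit: 5% of the £80,250 excess over £339,000 is £4,012.50 ≥ base, so the credit is £0.
Child Tax Credit: £419,250 is at or above £384,600, so the credit is £0.
Total: £350 + £0 + £0 = £350.

£350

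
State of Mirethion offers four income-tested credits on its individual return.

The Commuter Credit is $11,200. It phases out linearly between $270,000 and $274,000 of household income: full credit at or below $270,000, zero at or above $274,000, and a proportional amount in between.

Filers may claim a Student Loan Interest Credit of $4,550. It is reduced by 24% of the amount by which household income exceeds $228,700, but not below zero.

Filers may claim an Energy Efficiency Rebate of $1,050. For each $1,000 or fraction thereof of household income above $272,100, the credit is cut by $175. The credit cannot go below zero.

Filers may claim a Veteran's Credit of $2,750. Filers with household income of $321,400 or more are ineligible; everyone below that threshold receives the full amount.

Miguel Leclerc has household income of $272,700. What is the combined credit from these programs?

$7,265

Commuter Credit: $272,700 is $2,700 into a $4,000 phase-out range, leaving 1,300/4,000 of the credit: $11,200 × 1,300/4,000 = $3,640.
Student Loan Interest Credit: 24% of the $44,000 excess over $228,700 is $10,560 ≥ base, so the credit is $0.
Energy Efficiency Rebate: income exceeds $272,100 by $600, which is 1 full-or-partial $1,000 increment; reduction = 1 × $175 = $175, leaving $875.
Veteran's Credit: $272,700 is below the $321,400 cutoff, so the full $2,750 applies.
Total: $3,640 + $0 + $875 + $2,750 = $7,265.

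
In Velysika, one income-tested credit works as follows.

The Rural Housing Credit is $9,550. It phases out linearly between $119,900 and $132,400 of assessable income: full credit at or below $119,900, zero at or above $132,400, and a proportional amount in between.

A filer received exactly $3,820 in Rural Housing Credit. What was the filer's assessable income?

$3,820 is 3,820/9,550 of the full $9,550, so 5,730/9,550 of the $12,500 range has been used: income = $119,900 + $12,500 × 5,730/9,550 = $127,400.

$127,400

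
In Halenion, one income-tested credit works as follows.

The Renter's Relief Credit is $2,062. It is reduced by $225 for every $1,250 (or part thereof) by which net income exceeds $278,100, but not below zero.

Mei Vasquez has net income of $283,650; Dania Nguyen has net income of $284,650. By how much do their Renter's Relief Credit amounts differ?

Mei ($283,650): Renter's Relief Credit: income exceeds $278,100 by $5,550, which is 5 full-or-partial $1,250 increments; reduction = 5 × $225 = $1,125, leaving $937.
Dania ($284,650): Renter's Relief Credit: income exceeds $278,100 by $6,550, which is 6 full-or-partial $1,250 increments; reduction = 6 × $225 = $1,350, leaving $712.
Difference: |$937 − $712| = $225.

$225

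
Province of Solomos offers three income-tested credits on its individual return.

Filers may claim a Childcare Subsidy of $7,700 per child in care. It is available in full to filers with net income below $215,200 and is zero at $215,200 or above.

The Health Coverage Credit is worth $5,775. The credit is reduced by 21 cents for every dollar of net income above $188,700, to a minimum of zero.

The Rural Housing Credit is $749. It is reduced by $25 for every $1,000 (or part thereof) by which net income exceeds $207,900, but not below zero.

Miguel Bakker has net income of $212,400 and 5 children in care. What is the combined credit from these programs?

Childcare Subsidy: base = 5 × $7,700 = $38,500. $212,400 is below the $215,200 cutoff, so the full $38,500 applies.
Health Coverage Credit: 21% of the $23,700 excess over $188,700 is $4,977; credit = $5,775 − $4,977 = $798.
Rural Housing Credit: income exceeds $207,900 by $4,500, which is 5 full-or-partial $1,000 increments; reduction = 5 × $25 = $125, leaving $624.
Total: $38,500 + $798 + $624 = $39,922.

$39,922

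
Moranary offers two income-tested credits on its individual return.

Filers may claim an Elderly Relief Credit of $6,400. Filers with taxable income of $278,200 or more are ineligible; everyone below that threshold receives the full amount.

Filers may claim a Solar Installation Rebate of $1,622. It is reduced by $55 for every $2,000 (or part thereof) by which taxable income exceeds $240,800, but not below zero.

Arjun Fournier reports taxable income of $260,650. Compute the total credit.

$7,472

Elderly Relief Credit: $260,650 is below the $278,200 cutoff, so the full $6,400 applies.
Solar Installation Rebate: income exceeds $240,800 by $19,850, which is 10 full-or-partial $2,000 increments; reduction = 10 × $55 = $550, leaving $1,072.
Total: $6,400 + $1,072 = $7,472.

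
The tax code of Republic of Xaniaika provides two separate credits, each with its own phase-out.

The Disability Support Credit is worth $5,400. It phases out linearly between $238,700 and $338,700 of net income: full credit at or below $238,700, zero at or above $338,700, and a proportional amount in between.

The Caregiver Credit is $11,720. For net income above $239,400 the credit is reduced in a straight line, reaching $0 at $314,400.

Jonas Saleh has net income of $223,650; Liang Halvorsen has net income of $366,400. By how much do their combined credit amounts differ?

Jonas ($223,650): Disability Support Credit: $223,650 is at or below the $238,700 threshold, so the full $5,400 applies. Caregiver Credit: $223,650 is at or below the $239,400 threshold, so the full $11,720 applies. total $5,400 + $11,720 = $17,120
Liang ($366,400): Disability Support Credit: $366,400 is at or above $338,700, so the credit is $0. Caregiver Credit: $366,400 is at or above $314,400, so the credit is $0. total $0 + $0 = $0
Difference: |$17,120 − $0| = $17,120.

$17,120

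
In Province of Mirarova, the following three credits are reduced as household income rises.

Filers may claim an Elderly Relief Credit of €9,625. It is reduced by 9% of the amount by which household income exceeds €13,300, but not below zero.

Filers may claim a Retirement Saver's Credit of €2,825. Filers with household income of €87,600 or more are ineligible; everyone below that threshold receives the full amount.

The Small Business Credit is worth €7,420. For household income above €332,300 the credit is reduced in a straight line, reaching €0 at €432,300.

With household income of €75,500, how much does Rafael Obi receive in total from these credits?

€14,272

Elderly Relief Credit: 9% of the €62,200 excess over €13,300 is €5,598; credit = €9,625 − €5,598 = €4,027.
Retirement Saver's Credit: €75,500 is below the €87,600 cutoff, so the full €2,825 applies.
Small Business Credit: €75,500 is at or below the €332,300 threshold, so the full €7,420 applies.
Total: €4,027 + €2,825 + €7,420 = €14,272.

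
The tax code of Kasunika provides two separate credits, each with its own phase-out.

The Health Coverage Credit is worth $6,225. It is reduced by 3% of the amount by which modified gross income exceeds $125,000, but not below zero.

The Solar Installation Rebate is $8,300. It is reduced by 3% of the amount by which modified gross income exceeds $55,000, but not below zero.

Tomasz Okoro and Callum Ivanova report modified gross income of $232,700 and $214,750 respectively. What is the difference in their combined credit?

$1,077

Tomasz ($232,700): Health Coverage Credit: 3% of the $107,700 excess over $125,000 is $3,231; credit = $6,225 − $3,231 = $2,994. Solar Installation Rebate: 3% of the $177,700 excess over $55,000 is $5,331; credit = $8,300 − $5,331 = $2,969. total $2,994 + $2,969 = $5,963
Callum ($214,750): Health Coverage Credit: 3% of the $89,750 excess over $125,000 is $2,692.50; credit = $6,225 − $2,692.50 = $3,532.50. Solar Installation Rebate: 3% of the $159,750 excess over $55,000 is $4,792.50; credit = $8,300 − $4,792.50 = $3,507.50. total $3,532.50 + $3,507.50 = $7,040
Difference: |$5,963 − $7,040| = $1,077.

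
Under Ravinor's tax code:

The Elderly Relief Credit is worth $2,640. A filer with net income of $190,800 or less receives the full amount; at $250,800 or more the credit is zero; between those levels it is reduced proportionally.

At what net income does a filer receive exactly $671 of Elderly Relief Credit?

$671 is 671/2,640 of the full $2,640, so 1,969/2,640 of the $60,000 range has been used: income = $190,800 + $60,000 × 1,969/2,640 = $235,550.

$235,550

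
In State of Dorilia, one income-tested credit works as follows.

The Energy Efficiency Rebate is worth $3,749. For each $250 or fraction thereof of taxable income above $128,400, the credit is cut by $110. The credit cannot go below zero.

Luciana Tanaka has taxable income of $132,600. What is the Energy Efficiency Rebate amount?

Energy Efficiency Rebate: income exceeds $128,400 by $4,200, which is 17 full-or-partial $250 increments; reduction = 17 × $110 = $1,870, leaving $1,879.

$1,879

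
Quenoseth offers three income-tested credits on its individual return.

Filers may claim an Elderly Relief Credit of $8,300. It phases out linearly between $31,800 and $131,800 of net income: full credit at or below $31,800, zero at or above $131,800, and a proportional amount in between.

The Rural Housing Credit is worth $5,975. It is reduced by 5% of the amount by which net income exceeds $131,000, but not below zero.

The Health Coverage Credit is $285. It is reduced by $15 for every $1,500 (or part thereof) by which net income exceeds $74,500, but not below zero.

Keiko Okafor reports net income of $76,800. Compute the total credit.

Elderly Relief Credit: $76,800 is $45,000 into a $100,000 phase-out range, leaving 55,000/100,000 of the credit: $8,300 × 55,000/100,000 = $4,565.
Rural Housing Credit: $76,800 is at or below the $131,000 threshold, so the full $5,975 applies.
Health Coverage Credit: income exceeds $74,500 by $2,300, which is 2 full-or-partial $1,500 increments; reduction = 2 × $15 = $30, leaving $255.
Total: $4,565 + $5,975 + $255 = $10,795.

$10,795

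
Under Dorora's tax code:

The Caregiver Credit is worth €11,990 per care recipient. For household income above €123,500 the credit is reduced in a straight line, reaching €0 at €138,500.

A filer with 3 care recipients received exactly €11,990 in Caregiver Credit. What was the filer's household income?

€133,500

Full credit = 3 × €11,990 = €35,970.
€11,990 is 11,990/35,970 of the full €35,970, so 23,980/35,970 of the €15,000 range has been used: income = €123,500 + €15,000 × 23,980/35,970 = €133,500.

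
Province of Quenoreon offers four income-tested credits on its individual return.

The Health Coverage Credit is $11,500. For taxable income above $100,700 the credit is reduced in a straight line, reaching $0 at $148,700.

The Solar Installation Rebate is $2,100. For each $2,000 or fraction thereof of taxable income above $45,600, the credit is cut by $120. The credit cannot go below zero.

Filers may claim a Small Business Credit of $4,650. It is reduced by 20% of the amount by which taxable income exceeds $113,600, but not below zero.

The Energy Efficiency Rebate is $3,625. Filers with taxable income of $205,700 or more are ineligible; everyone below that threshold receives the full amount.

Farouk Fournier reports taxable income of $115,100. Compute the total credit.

Health Coverage Credit: $115,100 is $14,400 into a $48,000 phase-out range, leaving 33,600/48,000 of the credit: $11,500 × 33,600/48,000 = $8,050.
Solar Installation Rebate: income exceeds $45,600 by $69,500 → 35 increments × $120 = $4,200 ≥ base, so the credit is $0.
Small Business Credit: 20% of the $1,500 excess over $113,600 is $300; credit = $4,650 − $300 = $4,350.
Energy Efficiency Rebate: $115,100 is below the $205,700 cutoff, so the full $3,625 applies.
Total: $8,050 + $0 + $4,350 + $3,625 = $16,025.

$16,025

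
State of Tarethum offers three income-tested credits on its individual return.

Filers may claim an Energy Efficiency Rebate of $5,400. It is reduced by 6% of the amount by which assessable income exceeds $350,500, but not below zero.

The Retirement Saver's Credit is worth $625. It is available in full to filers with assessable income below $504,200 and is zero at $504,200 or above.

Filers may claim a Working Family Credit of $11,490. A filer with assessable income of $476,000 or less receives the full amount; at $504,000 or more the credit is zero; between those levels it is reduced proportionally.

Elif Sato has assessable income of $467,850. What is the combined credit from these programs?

$12,115

Energy Efficiency Rebate: 6% of the $117,350 excess over $350,500 is $7,041 ≥ base, so the credit is $0.
Retirement Saver's Credit: $467,850 is below the $504,200 cutoff, so the full $625 applies.
Working Family Credit: $467,850 is at or below the $476,000 threshold, so the full $11,490 applies.
Total: $0 + $625 + $11,490 = $12,115.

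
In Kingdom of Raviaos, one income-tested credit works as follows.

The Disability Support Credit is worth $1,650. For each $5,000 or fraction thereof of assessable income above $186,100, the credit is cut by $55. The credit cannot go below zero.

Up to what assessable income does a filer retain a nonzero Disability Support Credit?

$331,100

After 29 increments the reduction is 29 × $55 = $1,595, leaving $55; one more increment wipes it out. Increment 29 ends at excess 29 × $5,000 = $145,000, so the highest qualifying income is $186,100 + $145,000 = $331,100.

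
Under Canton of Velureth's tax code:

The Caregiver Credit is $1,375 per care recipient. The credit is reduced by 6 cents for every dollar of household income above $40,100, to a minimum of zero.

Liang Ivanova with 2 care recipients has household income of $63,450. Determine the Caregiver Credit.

Caregiver Credit: base = 2 × $1,375 = $2,750. 6% of the $23,350 excess over $40,100 is $1,401; credit = $2,750 − $1,401 = $1,349.

$1,349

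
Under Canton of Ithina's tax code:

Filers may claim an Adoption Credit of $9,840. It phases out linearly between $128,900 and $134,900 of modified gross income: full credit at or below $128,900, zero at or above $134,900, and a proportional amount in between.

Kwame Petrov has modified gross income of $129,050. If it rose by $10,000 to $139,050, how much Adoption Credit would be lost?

$9,594

At $129,050 — $129,050 is $150 into a $6,000 phase-out range, leaving 5,850/6,000 of the credit: $9,840 × 5,850/6,000 = $9,594.
At $139,050 — $139,050 is at or above $134,900, so the credit is $0.
Lost: $9,594 − $0 = $9,594.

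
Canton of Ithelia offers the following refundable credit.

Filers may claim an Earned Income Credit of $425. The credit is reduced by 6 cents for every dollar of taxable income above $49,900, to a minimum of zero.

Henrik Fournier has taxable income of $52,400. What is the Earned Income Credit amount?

$275

Earned Income Credit: 6% of the $2,500 excess over $49,900 is $150; credit = $425 − $150 = $275.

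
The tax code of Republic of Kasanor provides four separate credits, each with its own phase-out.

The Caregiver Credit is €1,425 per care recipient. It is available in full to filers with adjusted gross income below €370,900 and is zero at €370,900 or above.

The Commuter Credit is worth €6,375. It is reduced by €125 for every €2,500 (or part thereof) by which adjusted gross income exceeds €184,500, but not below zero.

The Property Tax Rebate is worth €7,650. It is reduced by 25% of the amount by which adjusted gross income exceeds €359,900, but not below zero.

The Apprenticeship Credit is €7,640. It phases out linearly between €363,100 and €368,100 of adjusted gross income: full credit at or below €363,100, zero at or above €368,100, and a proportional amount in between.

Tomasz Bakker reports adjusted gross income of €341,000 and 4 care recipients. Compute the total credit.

Caregiver Credit: base = 4 × €1,425 = €5,700. €341,000 is below the €370,900 cutoff, so the full €5,700 applies.
Commuter Credit: income exceeds €184,500 by €156,500 → 63 increments × €125 = €7,875 ≥ base, so the credit is €0.
Property Tax Rebate: €341,000 is at or below the €359,900 threshold, so the full €7,650 applies.
Apprenticeship Credit: €341,000 is at or below the €363,100 threshold, so the full €7,640 applies.
Total: €5,700 + €0 + €7,650 + €7,640 = €20,990.

€20,990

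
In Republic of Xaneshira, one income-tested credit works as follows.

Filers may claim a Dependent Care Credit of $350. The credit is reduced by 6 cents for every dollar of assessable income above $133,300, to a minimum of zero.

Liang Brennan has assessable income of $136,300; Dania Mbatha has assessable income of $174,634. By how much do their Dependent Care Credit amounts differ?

Liang ($136,300): Dependent Care Credit: 6% of the $3,000 excess over $133,300 is $180; credit = $350 − $180 = $170.
Dania ($174,634): Dependent Care Credit: 6% of the $41,334 excess over $133,300 is $2,480.04 ≥ base, so the credit is $0.
Difference: |$170 − $0| = $170.

$170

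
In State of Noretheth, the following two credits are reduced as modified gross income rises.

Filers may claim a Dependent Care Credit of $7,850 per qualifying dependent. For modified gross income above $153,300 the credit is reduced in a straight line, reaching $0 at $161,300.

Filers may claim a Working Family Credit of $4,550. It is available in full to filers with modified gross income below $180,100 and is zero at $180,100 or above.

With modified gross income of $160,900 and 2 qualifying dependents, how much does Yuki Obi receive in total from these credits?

Dependent Care Credit: base = 2 × $7,850 = $15,700. $160,900 is $7,600 into a $8,000 phase-out range, leaving 400/8,000 of the credit: $15,700 × 400/8,000 = $785.
Working Family Credit: $160,900 is below the $180,100 cutoff, so the full $4,550 applies.
Total: $785 + $4,550 = $5,335.

$5,335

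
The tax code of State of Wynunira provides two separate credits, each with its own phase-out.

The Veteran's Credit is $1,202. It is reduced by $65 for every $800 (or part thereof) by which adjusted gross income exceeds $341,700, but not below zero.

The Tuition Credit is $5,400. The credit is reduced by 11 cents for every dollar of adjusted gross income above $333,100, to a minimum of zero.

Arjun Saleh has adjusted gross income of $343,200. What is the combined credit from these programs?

$5,361

Veteran's Credit: income exceeds $341,700 by $1,500, which is 2 full-or-partial $800 increments; reduction = 2 × $65 = $130, leaving $1,072.
Tuition Credit: 11% of the $10,100 excess over $333,100 is $1,111; credit = $5,400 − $1,111 = $4,289.
Total: $1,072 + $4,289 = $5,361.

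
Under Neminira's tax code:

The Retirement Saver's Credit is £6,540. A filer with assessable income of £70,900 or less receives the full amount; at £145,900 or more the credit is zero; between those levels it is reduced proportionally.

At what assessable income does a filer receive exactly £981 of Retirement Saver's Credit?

£981 is 981/6,540 of the full £6,540, so 5,559/6,540 of the £75,000 range has been used: income = £70,900 + £75,000 × 5,559/6,540 = £134,650.

£134,650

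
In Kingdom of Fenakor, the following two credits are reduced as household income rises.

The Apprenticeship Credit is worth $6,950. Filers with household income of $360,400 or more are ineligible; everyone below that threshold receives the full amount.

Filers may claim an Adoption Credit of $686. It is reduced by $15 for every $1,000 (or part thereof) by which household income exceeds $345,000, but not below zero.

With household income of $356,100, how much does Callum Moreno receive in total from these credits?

Apprenticeship Credit: $356,100 is below the $360,400 cutoff, so the full $6,950 applies.
Adoption Credit: income exceeds $345,000 by $11,100, which is 12 full-or-partial $1,000 increments; reduction = 12 × $15 = $180, leaving $506.
Total: $6,950 + $506 = $7,456.

$7,456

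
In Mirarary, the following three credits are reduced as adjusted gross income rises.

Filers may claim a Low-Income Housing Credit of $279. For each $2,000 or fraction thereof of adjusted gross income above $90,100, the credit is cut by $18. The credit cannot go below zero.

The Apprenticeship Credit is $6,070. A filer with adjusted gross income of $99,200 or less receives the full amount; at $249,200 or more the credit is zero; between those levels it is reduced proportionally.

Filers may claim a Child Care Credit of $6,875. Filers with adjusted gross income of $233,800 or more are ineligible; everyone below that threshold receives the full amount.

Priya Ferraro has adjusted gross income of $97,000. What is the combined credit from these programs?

$13,152

Low-Income Housing Credit: income exceeds $90,100 by $6,900, which is 4 full-or-partial $2,000 increments; reduction = 4 × $18 = $72, leaving $207.
Apprenticeship Credit: $97,000 is at or below the $99,200 threshold, so the full $6,070 applies.
Child Care Credit: $97,000 is below the $233,800 cutoff, so the full $6,875 applies.
Total: $207 + $6,070 + $6,875 = $13,152.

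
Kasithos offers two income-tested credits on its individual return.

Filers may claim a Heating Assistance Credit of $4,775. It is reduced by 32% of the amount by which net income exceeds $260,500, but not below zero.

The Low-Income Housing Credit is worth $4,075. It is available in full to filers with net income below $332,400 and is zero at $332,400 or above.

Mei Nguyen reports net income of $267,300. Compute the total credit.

Heating Assistance Credit: 32% of the $6,800 excess over $260,500 is $2,176; credit = $4,775 − $2,176 = $2,599.
Low-Income Housing Credit: $267,300 is below the $332,400 cutoff, so the full $4,075 applies.
Total: $2,599 + $4,075 = $6,674.

$6,674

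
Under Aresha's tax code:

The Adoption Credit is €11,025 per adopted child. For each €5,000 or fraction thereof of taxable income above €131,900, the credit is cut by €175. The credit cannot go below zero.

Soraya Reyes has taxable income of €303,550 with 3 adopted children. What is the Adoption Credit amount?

€26,950

Adoption Credit: base = 3 × €11,025 = €33,075. income exceeds €131,900 by €171,650, which is 35 full-or-partial €5,000 increments; reduction = 35 × €175 = €6,125, leaving €26,950.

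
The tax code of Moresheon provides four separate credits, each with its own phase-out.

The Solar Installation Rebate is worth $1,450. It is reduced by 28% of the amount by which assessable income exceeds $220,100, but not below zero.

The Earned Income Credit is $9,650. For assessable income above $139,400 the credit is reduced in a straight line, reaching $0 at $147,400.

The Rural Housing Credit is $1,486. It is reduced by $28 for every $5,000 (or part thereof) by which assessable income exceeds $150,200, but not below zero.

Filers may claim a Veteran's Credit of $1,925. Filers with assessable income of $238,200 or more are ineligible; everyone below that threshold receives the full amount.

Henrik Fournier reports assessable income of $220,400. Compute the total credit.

$4,357

Solar Installation Rebate: 28% of the $300 excess over $220,100 is $84; credit = $1,450 − $84 = $1,366.
Earned Income Credit: $220,400 is at or above $147,400, so the credit is $0.
Rural Housing Credit: income exceeds $150,200 by $70,200, which is 15 full-or-partial $5,000 increments; reduction = 15 × $28 = $420, leaving $1,066.
Veteran's Credit: $220,400 is below the $238,200 cutoff, so the full $1,925 applies.
Total: $1,366 + $0 + $1,066 + $1,925 = $4,357.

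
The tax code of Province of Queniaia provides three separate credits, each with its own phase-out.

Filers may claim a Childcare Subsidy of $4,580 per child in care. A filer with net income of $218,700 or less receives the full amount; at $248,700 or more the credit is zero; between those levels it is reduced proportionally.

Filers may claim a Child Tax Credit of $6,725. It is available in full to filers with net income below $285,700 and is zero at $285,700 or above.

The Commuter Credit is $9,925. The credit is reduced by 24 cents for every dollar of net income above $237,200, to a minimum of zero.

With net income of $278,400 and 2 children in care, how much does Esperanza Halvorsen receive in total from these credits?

Childcare Subsidy: base = 2 × $4,580 = $9,160. $278,400 is at or above $248,700, so the credit is $0.
Child Tax Credit: $278,400 is below the $285,700 cutoff, so the full $6,725 applies.
Commuter Credit: 24% of the $41,200 excess over $237,200 is $9,888; credit = $9,925 − $9,888 = $37.
Total: $0 + $6,725 + $37 = $6,762.

$6,762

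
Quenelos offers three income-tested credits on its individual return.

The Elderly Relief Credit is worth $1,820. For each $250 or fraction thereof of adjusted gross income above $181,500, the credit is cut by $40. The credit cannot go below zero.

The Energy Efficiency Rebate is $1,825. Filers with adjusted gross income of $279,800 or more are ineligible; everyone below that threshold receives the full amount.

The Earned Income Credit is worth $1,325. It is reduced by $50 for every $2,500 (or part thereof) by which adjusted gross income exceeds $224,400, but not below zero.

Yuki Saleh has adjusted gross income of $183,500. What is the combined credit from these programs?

Elderly Relief Credit: income exceeds $181,500 by $2,000, which is 8 full-or-partial $250 increments; reduction = 8 × $40 = $320, leaving $1,500.
Energy Efficiency Rebate: $183,500 is below the $279,800 cutoff, so the full $1,825 applies.
Earned Income Credit: $183,500 is at or below the $224,400 threshold, so the full $1,325 applies.
Total: $1,500 + $1,825 + $1,325 = $4,650.

$4,650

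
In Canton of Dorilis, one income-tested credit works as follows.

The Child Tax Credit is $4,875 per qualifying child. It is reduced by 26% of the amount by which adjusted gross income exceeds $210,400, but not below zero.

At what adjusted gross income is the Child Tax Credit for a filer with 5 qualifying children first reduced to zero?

$304,150

Full credit = 5 × $4,875 = $24,375.
The credit falls by 26% of each dollar above $210,400, so it reaches zero when the excess is $24,375 / 26% = $93,750: income = $210,400 + $93,750 = $304,150.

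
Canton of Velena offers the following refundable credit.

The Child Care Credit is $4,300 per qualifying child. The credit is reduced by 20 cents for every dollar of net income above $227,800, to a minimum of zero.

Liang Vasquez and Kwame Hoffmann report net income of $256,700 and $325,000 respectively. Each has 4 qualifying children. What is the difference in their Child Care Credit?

Liang ($256,700): Child Care Credit: base = 4 × $4,300 = $17,200. 20% of the $28,900 excess over $227,800 is $5,780; credit = $17,200 − $5,780 = $11,420.
Kwame ($325,000): Child Care Credit: base = 4 × $4,300 = $17,200. 20% of the $97,200 excess over $227,800 is $19,440 ≥ base, so the credit is $0.
Difference: |$11,420 − $0| = $11,420.

$11,420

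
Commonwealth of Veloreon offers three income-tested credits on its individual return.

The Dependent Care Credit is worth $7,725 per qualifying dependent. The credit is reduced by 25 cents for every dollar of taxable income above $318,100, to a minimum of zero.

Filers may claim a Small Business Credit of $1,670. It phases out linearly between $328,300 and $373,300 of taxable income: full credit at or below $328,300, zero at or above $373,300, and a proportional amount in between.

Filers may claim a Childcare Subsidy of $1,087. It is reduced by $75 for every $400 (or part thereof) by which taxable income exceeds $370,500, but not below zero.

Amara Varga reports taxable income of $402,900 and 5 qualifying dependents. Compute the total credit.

Dependent Care Credit: base = 5 × $7,725 = $38,625. 25% of the $84,800 excess over $318,100 is $21,200; credit = $38,625 − $21,200 = $17,425.
Small Business Credit: $402,900 is at or above $373,300, so the credit is $0.
Childcare Subsidy: income exceeds $370,500 by $32,400 → 81 increments × $75 = $6,075 ≥ base, so the credit is $0.
Total: $17,425 + $0 + $0 = $17,425.

$17,425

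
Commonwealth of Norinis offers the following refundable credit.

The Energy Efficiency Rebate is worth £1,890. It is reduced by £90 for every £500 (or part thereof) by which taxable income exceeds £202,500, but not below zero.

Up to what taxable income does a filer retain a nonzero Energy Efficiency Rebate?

£212,500

After 20 increments the reduction is 20 × £90 = £1,800, leaving £90; one more increment wipes it out. Increment 20 ends at excess 20 × £500 = £10,000, so the highest qualifying income is £202,500 + £10,000 = £212,500.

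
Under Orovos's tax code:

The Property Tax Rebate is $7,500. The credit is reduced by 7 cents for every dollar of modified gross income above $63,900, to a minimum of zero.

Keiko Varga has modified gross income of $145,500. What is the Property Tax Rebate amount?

Property Tax Rebate: 7% of the $81,600 excess over $63,900 is $5,712; credit = $7,500 − $5,712 = $1,788.

$1,788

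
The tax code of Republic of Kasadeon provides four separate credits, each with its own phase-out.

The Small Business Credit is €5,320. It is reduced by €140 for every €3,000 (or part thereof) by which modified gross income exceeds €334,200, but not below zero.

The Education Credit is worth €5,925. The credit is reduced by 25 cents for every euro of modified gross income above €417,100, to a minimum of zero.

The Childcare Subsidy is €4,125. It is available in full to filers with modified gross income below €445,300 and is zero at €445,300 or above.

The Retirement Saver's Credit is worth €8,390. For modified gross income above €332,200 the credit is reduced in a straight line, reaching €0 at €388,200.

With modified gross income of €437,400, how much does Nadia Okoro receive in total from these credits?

Small Business Credit: income exceeds €334,200 by €103,200, which is 35 full-or-partial €3,000 increments; reduction = 35 × €140 = €4,900, leaving €420.
Education Credit: 25% of the €20,300 excess over €417,100 is €5,075; credit = €5,925 − €5,075 = €850.
Childcare Subsidy: €437,400 is below the €445,300 cutoff, so the full €4,125 applies.
Retirement Saver's Credit: €437,400 is at or above €388,200, so the credit is €0.
Total: €420 + €850 + €4,125 + €0 = €5,395.

€5,395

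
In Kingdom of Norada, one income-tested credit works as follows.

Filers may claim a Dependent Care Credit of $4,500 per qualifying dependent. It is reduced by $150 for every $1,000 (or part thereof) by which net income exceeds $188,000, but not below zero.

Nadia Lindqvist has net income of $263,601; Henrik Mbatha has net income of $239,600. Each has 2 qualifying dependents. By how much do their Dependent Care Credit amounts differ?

$1,200

Nadia ($263,601): Dependent Care Credit: base = 2 × $4,500 = $9,000. income exceeds $188,000 by $75,601 → 76 increments × $150 = $11,400 ≥ base, so the credit is $0.
Henrik ($239,600): Dependent Care Credit: base = 2 × $4,500 = $9,000. income exceeds $188,000 by $51,600, which is 52 full-or-partial $1,000 increments; reduction = 52 × $150 = $7,800, leaving $1,200.
Difference: |$0 − $1,200| = $1,200.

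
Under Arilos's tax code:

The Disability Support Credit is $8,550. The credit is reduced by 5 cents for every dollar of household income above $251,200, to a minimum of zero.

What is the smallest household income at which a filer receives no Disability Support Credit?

$422,200

The credit falls by 5% of each dollar above $251,200, so it reaches zero when the excess is $8,550 / 5% = $171,000: income = $251,200 + $171,000 = $422,200.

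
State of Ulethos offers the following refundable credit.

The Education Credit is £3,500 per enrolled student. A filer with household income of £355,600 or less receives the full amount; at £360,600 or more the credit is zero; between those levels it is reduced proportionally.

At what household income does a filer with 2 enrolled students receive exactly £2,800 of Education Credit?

£358,600

Full credit = 2 × £3,500 = £7,000.
£2,800 is 2,800/7,000 of the full £7,000, so 4,200/7,000 of the £5,000 range has been used: income = £355,600 + £5,000 × 4,200/7,000 = £358,600.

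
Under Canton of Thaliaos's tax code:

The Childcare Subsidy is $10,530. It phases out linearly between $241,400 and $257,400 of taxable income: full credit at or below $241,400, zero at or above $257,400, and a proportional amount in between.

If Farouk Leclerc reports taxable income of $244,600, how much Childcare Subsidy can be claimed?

Childcare Subsidy: $244,600 is $3,200 into a $16,000 phase-out range, leaving 12,800/16,000 of the credit: $10,530 × 12,800/16,000 = $8,424.

$8,424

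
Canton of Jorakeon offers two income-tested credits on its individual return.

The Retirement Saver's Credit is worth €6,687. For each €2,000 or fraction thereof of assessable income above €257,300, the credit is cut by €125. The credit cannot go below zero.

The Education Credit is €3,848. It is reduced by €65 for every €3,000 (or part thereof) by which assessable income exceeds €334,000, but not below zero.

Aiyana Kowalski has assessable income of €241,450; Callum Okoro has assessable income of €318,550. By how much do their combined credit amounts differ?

€3,875

Aiyana (€241,450): Retirement Saver's Credit: €241,450 is at or below the €257,300 threshold, so the full €6,687 applies. Education Credit: €241,450 is at or below the €334,000 threshold, so the full €3,848 applies. total €6,687 + €3,848 = €10,535
Callum (€318,550): Retirement Saver's Credit: income exceeds €257,300 by €61,250, which is 31 full-or-partial €2,000 increments; reduction = 31 × €125 = €3,875, leaving €2,812. Education Credit: €318,550 is at or below the €334,000 threshold, so the full €3,848 applies. total €2,812 + €3,848 = €6,660
Difference: |€10,535 − €6,660| = €3,875.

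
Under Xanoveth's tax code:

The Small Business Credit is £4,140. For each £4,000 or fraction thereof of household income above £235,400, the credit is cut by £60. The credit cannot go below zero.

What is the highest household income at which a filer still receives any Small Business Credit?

After 68 increments the reduction is 68 × £60 = £4,080, leaving £60; one more increment wipes it out. Increment 68 ends at excess 68 × £4,000 = £272,000, so the highest qualifying income is £235,400 + £272,000 = £507,400.

£507,400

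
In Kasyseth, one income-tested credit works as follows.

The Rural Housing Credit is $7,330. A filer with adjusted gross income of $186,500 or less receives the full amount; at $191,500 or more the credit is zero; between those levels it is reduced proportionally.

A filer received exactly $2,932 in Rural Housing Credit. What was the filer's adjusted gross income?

$2,932 is 2,932/7,330 of the full $7,330, so 4,398/7,330 of the $5,000 range has been used: income = $186,500 + $5,000 × 4,398/7,330 = $189,500.

$189,500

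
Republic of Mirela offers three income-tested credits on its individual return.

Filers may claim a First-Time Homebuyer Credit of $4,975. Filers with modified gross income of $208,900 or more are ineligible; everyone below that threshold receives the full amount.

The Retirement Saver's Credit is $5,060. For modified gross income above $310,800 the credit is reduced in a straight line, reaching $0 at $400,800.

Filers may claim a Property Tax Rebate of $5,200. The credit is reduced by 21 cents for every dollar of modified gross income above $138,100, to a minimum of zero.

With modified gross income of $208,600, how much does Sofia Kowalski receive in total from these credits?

First-Time Homebuyer Credit: $208,600 is below the $208,900 cutoff, so the full $4,975 applies.
Retirement Saver's Credit: $208,600 is at or below the $310,800 threshold, so the full $5,060 applies.
Property Tax Rebate: 21% of the $70,500 excess over $138,100 is $14,805 ≥ base, so the credit is $0.
Total: $4,975 + $5,060 + $0 = $10,035.

$10,035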